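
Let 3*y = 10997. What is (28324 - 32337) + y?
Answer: -1042/3 ≈ -347.33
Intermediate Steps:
y = 10997/3 (y = (⅓)*10997 = 10997/3 ≈ 3665.7)
(28324 - 32337) + y = (28324 - 32337) + 10997/3 = -4013 + 10997/3 = -1042/3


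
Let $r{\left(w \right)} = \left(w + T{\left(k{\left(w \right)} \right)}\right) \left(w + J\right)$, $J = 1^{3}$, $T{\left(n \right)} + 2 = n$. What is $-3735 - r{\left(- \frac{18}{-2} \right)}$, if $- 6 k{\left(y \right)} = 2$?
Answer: $- \frac{11405}{3} \approx -3801.7$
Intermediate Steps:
$k{\left(y \right)} = - \frac{1}{3}$ ($k{\left(y \right)} = \left(- \frac{1}{6}\right) 2 = - \frac{1}{3}$)
$T{\left(n \right)} = -2 + n$
$J = 1$
$r{\left(w \right)} = \left(1 + w\right) \left(- \frac{7}{3} + w\right)$ ($r{\left(w \right)} = \left(w - \frac{7}{3}\right) \left(w + 1\right) = \left(w - \frac{7}{3}\right) \left(1 + w\right) = \left(- \frac{7}{3} + w\right) \left(1 + w\right) = \left(1 + w\right) \left(- \frac{7}{3} + w\right)$)
$-3735 - r{\left(- \frac{18}{-2} \right)} = -3735 - \left(- \frac{7}{3} + \left(- \frac{18}{-2}\right)^{2} - \frac{4 \left(- \frac{18}{-2}\right)}{3}\right) = -3735 - \left(- \frac{7}{3} + \left(\left(-18\right) \left(- \frac{1}{2}\right)\right)^{2} - \frac{4 \left(\left(-18\right) \left(- \frac{1}{2}\right)\right)}{3}\right) = -3735 - \left(- \frac{7}{3} + 9^{2} - 12\right) = -3735 - \left(- \frac{7}{3} + 81 - 12\right) = -3735 - \frac{200}{3} = - \frac{11405}{3}$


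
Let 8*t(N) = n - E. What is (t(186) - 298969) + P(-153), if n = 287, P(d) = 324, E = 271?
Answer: -298643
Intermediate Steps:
t(N) = 2 (t(N) = (287 - 1*271)/8 = (287 - 271)/8 = (1/8)*16 = 2)
(t(186) - 298969) + P(-153) = (2 - 298969) + 324 = -298967 + 324 = -298643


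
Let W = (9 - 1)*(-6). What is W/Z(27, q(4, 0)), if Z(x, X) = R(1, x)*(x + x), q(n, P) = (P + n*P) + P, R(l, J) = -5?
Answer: 8/45 ≈ 0.17778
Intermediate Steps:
W = -48 (W = 8*(-6) = -48)
q(n, P) = 2*P + P*n (q(n, P) = (P + P*n) + P = 2*P + P*n)
Z(x, X) = -10*x (Z(x, X) = -5*(x + x) = -10*x)
W/Z(27, q(4, 0)) = -48/((-10*27)) = -48/(-270) = -48*(-1/270) = 8/45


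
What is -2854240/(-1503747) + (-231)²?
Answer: 80244297907/1503747 ≈ 53363.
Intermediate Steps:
-2854240/(-1503747) + (-231)² = -2854240*(-1/1503747) + 53361 = 2854240/1503747 + 53361 = 80244297907/1503747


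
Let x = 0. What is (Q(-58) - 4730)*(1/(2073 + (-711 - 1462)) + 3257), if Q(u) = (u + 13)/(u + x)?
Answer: -616121429/40 ≈ -1.5403e+7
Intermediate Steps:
Q(u) = (13 + u)/u (Q(u) = (u + 13)/(u + 0) = (13 + u)/u)
(Q(-58) - 4730)*(1/(2073 + (-711 - 1462)) + 3257) = ((13 - 58)/(-58) - 4730)*(1/(2073 + (-711 - 1462)) + 3257) = (-1/58*(-45) - 4730)*(1/(2073 - 2173) + 3257) = (45/58 - 4730)*(1/(-100) + 3257) = -274295*(-1/100 + 3257)/58 = -274295/58*325699/100 = -616121429/40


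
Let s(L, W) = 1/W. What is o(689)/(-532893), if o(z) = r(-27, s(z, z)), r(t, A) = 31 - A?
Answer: -21358/367163277 ≈ -5.8170e-5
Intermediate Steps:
o(z) = 31 - 1/z
o(689)/(-532893) = (31 - 1/689)/(-532893) = (31 - 1*1/689)*(-1/532893) = (31 - 1/689)*(-1/532893) = (21358/689)*(-1/532893) = -21358/367163277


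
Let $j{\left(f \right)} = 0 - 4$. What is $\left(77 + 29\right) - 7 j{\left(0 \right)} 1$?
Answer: $2968$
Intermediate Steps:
$j{\left(f \right)} = -4$
$\left(77 + 29\right) - 7 j{\left(0 \right)} 1 = \left(77 + 29\right) \left(-7\right) \left(-4\right) 1 = 106 \cdot 28 \cdot 1 = 106 \cdot 28 = 2968$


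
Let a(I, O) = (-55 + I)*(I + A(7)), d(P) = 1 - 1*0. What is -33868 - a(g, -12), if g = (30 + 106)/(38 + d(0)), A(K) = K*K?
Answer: -47400805/1521 ≈ -31164.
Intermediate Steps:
d(P) = 1 (d(P) = 1 + 0 = 1)
A(K) = K²
g = 136/39 (g = (30 + 106)/(38 + 1) = 136/39 ≈ 3.4872)
a(I, O) = (-55 + I)*(49 + I) (a(I, O) = (-55 + I)*(I + 7²) = (-55 + I)*(I + 49) = (-55 + I)*(49 + I))
-33868 - a(g, -12) = -33868 - (-2695 + (136/39)² - 6*136/39) = -33868 - (-2695 + 18496/1521 - 272/13) = -33868 - 1*(-4112423/1521) = -33868 + 4112423/1521 = -47400805/1521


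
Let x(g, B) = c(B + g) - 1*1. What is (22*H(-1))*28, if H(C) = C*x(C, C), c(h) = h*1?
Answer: 1848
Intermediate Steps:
c(h) = h
x(g, B) = -1 + B + g (x(g, B) = (B + g) - 1*1 = (B + g) - 1 = -1 + B + g)
H(C) = C*(-1 + 2*C) (H(C) = C*(-1 + C + C) = C*(-1 + 2*C))
(22*H(-1))*28 = (22*(-(-1 + 2*(-1))))*28 = (22*(-(-1 - 2)))*28 = (22*(-1*(-3)))*28 = (22*3)*28 = 66*28 = 1848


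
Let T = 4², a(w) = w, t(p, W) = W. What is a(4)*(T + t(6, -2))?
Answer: 56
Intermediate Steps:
T = 16
a(4)*(T + t(6, -2)) = 4*(16 - 2) = 4*14 = 56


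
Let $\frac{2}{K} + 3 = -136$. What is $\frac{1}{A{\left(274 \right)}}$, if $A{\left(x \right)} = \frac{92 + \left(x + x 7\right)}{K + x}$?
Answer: $\frac{9521}{79369} \approx 0.11996$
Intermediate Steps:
$K = - \frac{2}{139}$ ($K = \frac{2}{-3 - 136} = \frac{2}{-139} = 2 \left(- \frac{1}{139}\right) = - \frac{2}{139} \approx -0.014388$)
$A{\left(x \right)} = \frac{92 + 8 x}{- \frac{2}{139} + x}$ ($A{\left(x \right)} = \frac{92 + \left(x + x 7\right)}{- \frac{2}{139} + x} = \frac{92 + \left(x + 7 x\right)}{- \frac{2}{139} + x} = \frac{92 + 8 x}{- \frac{2}{139} + x}$)
$\frac{1}{A{\left(274 \right)}} = \frac{1}{556 \frac{1}{-2 + 139 \cdot 274} \left(23 + 2 \cdot 274\right)} = \frac{1}{556 \frac{1}{-2 + 38086} \left(23 + 548\right)} = \frac{1}{556 \cdot \frac{1}{38084} \cdot 571} = \frac{1}{\frac{79369}{9521}} = \frac{9521}{79369}$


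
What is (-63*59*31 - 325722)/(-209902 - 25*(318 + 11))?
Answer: 146983/72709 ≈ 2.0215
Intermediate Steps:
(-63*59*31 - 325722)/(-209902 - 25*(318 + 11)) = (-3717*31 - 325722)/(-209902 - 25*329) = (-115227 - 325722)/(-209902 - 8225) = -440949/(-218127) = -440949*(-1/218127) = 146983/72709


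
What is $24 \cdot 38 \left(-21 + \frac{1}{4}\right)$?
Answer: $-18924$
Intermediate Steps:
$24 \cdot 38 \left(-21 + \frac{1}{4}\right) = 912 \left(-21 + \frac{1}{4}\right) = 912 \left(- \frac{83}{4}\right) = -18924$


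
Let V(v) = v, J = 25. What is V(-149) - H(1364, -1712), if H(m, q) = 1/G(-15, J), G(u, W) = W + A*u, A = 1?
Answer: -1491/10 ≈ -149.10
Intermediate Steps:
G(u, W) = W + u (G(u, W) = W + 1*u = W + u)
H(m, q) = 1/10 (H(m, q) = 1/(25 - 15) = 1/10)
V(-149) - H(1364, -1712) = -149 - 1*1/10 = -149 - 1/10 = -1491/10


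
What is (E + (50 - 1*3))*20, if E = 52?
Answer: 1980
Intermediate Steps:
(E + (50 - 1*3))*20 = (52 + (50 - 1*3))*20 = (52 + (50 - 3))*20 = (52 + 47)*20 = 99*20 = 1980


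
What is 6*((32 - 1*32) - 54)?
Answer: -324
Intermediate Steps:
6*((32 - 1*32) - 54) = 6*((32 - 32) - 54) = 6*(0 - 54) = 6*(-54) = -324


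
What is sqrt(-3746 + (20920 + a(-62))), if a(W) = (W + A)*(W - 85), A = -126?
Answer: sqrt(44810) ≈ 211.68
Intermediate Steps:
a(W) = (-126 + W)*(-85 + W) (a(W) = (W - 126)*(W - 85) = (-126 + W)*(-85 + W))
sqrt(-3746 + (20920 + a(-62))) = sqrt(-3746 + (20920 + (10710 + (-62)**2 - 211*(-62)))) = sqrt(-3746 + (20920 + (10710 + 3844 + 13082))) = sqrt(-3746 + (20920 + 27636)) = sqrt(-3746 + 48556) = sqrt(44810)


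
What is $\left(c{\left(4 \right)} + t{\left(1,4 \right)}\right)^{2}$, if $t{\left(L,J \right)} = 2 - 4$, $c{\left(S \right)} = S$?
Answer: $4$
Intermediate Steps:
$t{\left(L,J \right)} = -2$ ($t{\left(L,J \right)} = 2 - 4 = -2$)
$\left(c{\left(4 \right)} + t{\left(1,4 \right)}\right)^{2} = \left(4 - 2\right)^{2} = 2^{2} = 4$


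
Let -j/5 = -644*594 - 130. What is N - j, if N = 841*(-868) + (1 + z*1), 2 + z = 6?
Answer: -2643313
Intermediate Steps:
z = 4 (z = -2 + 6 = 4)
N = -729983 (N = 841*(-868) + (1 + 4*1) = -729988 + (1 + 4) = -729988 + 5 = -729983)
j = 1913330 (j = -5*(-644*594 - 130) = -5*(-382536 - 130) = -5*(-382666) = 1913330)
N - j = -729983 - 1*1913330 = -729983 - 1913330 = -2643313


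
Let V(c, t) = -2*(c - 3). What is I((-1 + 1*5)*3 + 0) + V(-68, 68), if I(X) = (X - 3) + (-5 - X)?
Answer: 134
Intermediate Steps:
I(X) = -8 (I(X) = (-3 + X) + (-5 - X) = -8)
V(c, t) = 6 - 2*c (V(c, t) = -2*(-3 + c) = 6 - 2*c)
I((-1 + 1*5)*3 + 0) + V(-68, 68) = -8 + (6 - 2*(-68)) = -8 + (6 + 136) = -8 + 142 = 134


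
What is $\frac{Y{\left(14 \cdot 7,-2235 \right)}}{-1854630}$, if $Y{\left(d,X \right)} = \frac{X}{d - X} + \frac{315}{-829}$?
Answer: $\frac{86257}{119565337797} \approx 7.2142 \cdot 10^{-7}$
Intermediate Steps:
$Y{\left(d,X \right)} = - \frac{315}{829} + \frac{X}{d - X}$ ($Y{\left(d,X \right)} = \frac{X}{d - X} + 315 \left(- \frac{1}{829}\right) = \frac{X}{d - X} - \frac{315}{829} = - \frac{315}{829} + \frac{X}{d - X}$)
$\frac{Y{\left(14 \cdot 7,-2235 \right)}}{-1854630} = \frac{\frac{1}{829} \frac{1}{-2235 - 14 \cdot 7} \left(\left(-1144\right) \left(-2235\right) + 315 \cdot 14 \cdot 7\right)}{-1854630} = \frac{2556840 + 315 \cdot 98}{829 \left(-2235 - 98\right)} \left(- \frac{1}{1854630}\right) = \frac{2556840 + 30870}{829 \left(-2235 - 98\right)} \left(- \frac{1}{1854630}\right) = \frac{1}{829} \frac{1}{-2333} \cdot 2587710 \left(- \frac{1}{1854630}\right) = \frac{1}{829} \left(- \frac{1}{2333}\right) 2587710 \left(- \frac{1}{1854630}\right) = \left(- \frac{2587710}{1934057}\right) \left(- \frac{1}{1854630}\right) = \frac{86257}{119565337797}$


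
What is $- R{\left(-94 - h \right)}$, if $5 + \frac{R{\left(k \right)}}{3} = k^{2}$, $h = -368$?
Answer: $-225213$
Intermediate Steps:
$R{\left(k \right)} = -15 + 3 k^{2}$
$- R{\left(-94 - h \right)} = - (-15 + 3 \left(-94 - -368\right)^{2}) = - (-15 + 3 \left(-94 + 368\right)^{2}) = - (-15 + 3 \cdot 274^{2}) = - (-15 + 3 \cdot 75076) = - (-15 + 225228) = \left(-1\right) 225213 = -225213$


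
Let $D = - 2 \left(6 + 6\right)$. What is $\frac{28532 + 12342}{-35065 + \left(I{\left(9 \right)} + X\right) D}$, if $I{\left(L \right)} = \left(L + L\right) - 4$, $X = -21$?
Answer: $- \frac{40874}{34897} \approx -1.1713$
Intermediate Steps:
$I{\left(L \right)} = -4 + 2 L$ ($I{\left(L \right)} = 2 L - 4 = -4 + 2 L$)
$D = -24$ ($D = \left(-2\right) 12 = -24$)
$\frac{28532 + 12342}{-35065 + \left(I{\left(9 \right)} + X\right) D} = \frac{28532 + 12342}{-35065 + \left(\left(-4 + 2 \cdot 9\right) - 21\right) \left(-24\right)} = \frac{40874}{-35065 + \left(\left(-4 + 18\right) - 21\right) \left(-24\right)} = \frac{40874}{-35065 + \left(14 - 21\right) \left(-24\right)} = \frac{40874}{-35065 - -168} = \frac{40874}{-35065 + 168} = \frac{40874}{-34897} = 40874 \left(- \frac{1}{34897}\right) = - \frac{40874}{34897}$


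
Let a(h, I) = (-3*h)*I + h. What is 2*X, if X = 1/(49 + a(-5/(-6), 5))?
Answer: 3/56 ≈ 0.053571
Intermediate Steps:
a(h, I) = h - 3*I*h (a(h, I) = -3*I*h + h = h - 3*I*h)
X = 3/112 (X = 1/(49 + (-5/(-6))*(1 - 3*5)) = 1/(49 + (-5*(-⅙))*(1 - 15)) = 1/(49 + (⅚)*(-14)) = 1/(49 - 35/3) = 1/(112/3) = 3/112 ≈ 0.026786)
2*X = 2*(3/112) = 3/56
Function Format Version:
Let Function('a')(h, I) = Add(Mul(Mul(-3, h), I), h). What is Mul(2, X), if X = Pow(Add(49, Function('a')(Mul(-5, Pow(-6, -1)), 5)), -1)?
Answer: Rational(3, 56) ≈ 0.053571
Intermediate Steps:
Function('a')(h, I) = Add(h, Mul(-3, I, h)) (Function('a')(h, I) = Add(Mul(-3, I, h), h) = Add(h, Mul(-3, I, h)))
X = Rational(3, 112) (X = Pow(Add(49, Mul(Mul(-5, Pow(-6, -1)), Add(1, Mul(-3, 5)))), -1) = Pow(Add(49, Mul(Mul(-5, Rational(-1, 6)), Add(1, -15))), -1) = Pow(Add(49, Mul(Rational(5, 6), -14)), -1) = Pow(Add(49, Rational(-35, 3)), -1) = Pow(Rational(112, 3), -1) = Rational(3, 112) ≈ 0.026786)
Mul(2, X) = Mul(2, Rational(3, 112)) = Rational(3, 56)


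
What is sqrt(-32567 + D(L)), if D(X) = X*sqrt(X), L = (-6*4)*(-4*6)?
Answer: I*sqrt(18743) ≈ 136.91*I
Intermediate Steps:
L = 576 (L = -24*(-24) = 576)
D(X) = X**(3/2)
sqrt(-32567 + D(L)) = sqrt(-32567 + 576**(3/2)) = sqrt(-32567 + 13824) = sqrt(-18743) = I*sqrt(18743)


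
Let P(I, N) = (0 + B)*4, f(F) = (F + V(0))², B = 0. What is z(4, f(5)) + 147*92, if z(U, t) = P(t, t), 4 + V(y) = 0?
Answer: 13524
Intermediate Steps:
V(y) = -4 (V(y) = -4 + 0 = -4)
f(F) = (-4 + F)² (f(F) = (F - 4)² = (-4 + F)²)
P(I, N) = 0 (P(I, N) = (0 + 0)*4 = 0*4 = 0)
z(U, t) = 0
z(4, f(5)) + 147*92 = 0 + 147*92 = 0 + 13524 = 13524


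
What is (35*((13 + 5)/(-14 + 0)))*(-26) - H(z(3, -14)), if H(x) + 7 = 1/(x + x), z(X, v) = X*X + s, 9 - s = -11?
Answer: 68265/58 ≈ 1177.0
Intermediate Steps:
s = 20 (s = 9 - 1*(-11) = 9 + 11 = 20)
z(X, v) = 20 + X² (z(X, v) = X*X + 20 = X² + 20 = 20 + X²)
H(x) = -7 + 1/(2*x) (H(x) = -7 + 1/(x + x) = -7 + 1/(2*x))
(35*((13 + 5)/(-14 + 0)))*(-26) - H(z(3, -14)) = (35*((13 + 5)/(-14 + 0)))*(-26) - (-7 + 1/(2*(20 + 3²))) = (35*(18/(-14)))*(-26) - (-7 + 1/(2*(20 + 9))) = (35*(18*(-1/14)))*(-26) - (-7 + (½)/29) = (35*(-9/7))*(-26) - (-7 + (½)*(1/29)) = -45*(-26) - (-7 + 1/58) = 1170 - 1*(-405/58) = 1170 + 405/58 = 68265/58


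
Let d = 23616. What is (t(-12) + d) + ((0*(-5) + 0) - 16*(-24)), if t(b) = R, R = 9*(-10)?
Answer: 23910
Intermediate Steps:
R = -90
t(b) = -90
(t(-12) + d) + ((0*(-5) + 0) - 16*(-24)) = (-90 + 23616) + ((0*(-5) + 0) - 16*(-24)) = 23526 + ((0 + 0) + 384) = 23526 + (0 + 384) = 23526 + 384 = 23910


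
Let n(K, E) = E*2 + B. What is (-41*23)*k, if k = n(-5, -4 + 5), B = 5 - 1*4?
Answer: -2829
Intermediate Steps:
B = 1 (B = 5 - 4 = 1)
n(K, E) = 1 + 2*E (n(K, E) = E*2 + 1 = 2*E + 1 = 1 + 2*E)
k = 3 (k = 1 + 2*(-4 + 5) = 1 + 2*1 = 1 + 2 = 3)
(-41*23)*k = -41*23*3 = -943*3 = -2829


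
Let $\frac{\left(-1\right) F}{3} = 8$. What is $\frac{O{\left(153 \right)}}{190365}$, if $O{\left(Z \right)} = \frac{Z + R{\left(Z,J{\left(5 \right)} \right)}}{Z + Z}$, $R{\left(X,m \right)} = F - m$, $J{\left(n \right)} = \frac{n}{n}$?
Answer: $\frac{64}{29125845} \approx 2.1974 \cdot 10^{-6}$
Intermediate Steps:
$F = -24$ ($F = \left(-3\right) 8 = -24$)
$J{\left(n \right)} = 1$
$R{\left(X,m \right)} = -24 - m$
$O{\left(Z \right)} = \frac{-25 + Z}{2 Z}$ ($O{\left(Z \right)} = \frac{Z - 25}{Z + Z} = \frac{Z - 25}{2 Z} = \left(Z - 25\right) \frac{1}{2 Z} = \left(-25 + Z\right) \frac{1}{2 Z} = \frac{-25 + Z}{2 Z}$)
$\frac{O{\left(153 \right)}}{190365} = \frac{\frac{1}{2} \cdot \frac{1}{153} \left(-25 + 153\right)}{190365} = \frac{1}{2} \cdot \frac{1}{153} \cdot 128 \cdot \frac{1}{190365} = \frac{64}{153} \cdot \frac{1}{190365} = \frac{64}{29125845}$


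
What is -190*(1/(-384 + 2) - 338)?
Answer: 12266115/191 ≈ 64221.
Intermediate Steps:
-190*(1/(-384 + 2) - 338) = -190*(1/(-382) - 338) = -190*(-1/382 - 338) = -190*(-129117/382) = 12266115/191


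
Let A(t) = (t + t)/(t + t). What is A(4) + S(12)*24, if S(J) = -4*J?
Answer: -1151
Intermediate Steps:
A(t) = 1 (A(t) = (2*t)/((2*t)) = (2*t)*(1/(2*t)) = 1)
A(4) + S(12)*24 = 1 - 4*12*24 = 1 - 48*24 = 1 - 1152 = -1151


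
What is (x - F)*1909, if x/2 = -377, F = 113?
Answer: -1655103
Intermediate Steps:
x = -754 (x = 2*(-377) = -754)
(x - F)*1909 = (-754 - 1*113)*1909 = (-754 - 113)*1909 = -867*1909 = -1655103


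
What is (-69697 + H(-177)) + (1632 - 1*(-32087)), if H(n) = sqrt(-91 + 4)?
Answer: -35978 + I*sqrt(87) ≈ -35978.0 + 9.3274*I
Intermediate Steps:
H(n) = I*sqrt(87) (H(n) = sqrt(-87) = I*sqrt(87))
(-69697 + H(-177)) + (1632 - 1*(-32087)) = (-69697 + I*sqrt(87)) + (1632 - 1*(-32087)) = (-69697 + I*sqrt(87)) + (1632 + 32087) = (-69697 + I*sqrt(87)) + 33719 = -35978 + I*sqrt(87)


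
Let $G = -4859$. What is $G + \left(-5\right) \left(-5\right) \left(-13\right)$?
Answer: $-5184$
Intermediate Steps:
$G + \left(-5\right) \left(-5\right) \left(-13\right) = -4859 + \left(-5\right) \left(-5\right) \left(-13\right) = -4859 + 25 \left(-13\right) = -4859 - 325 = -5184$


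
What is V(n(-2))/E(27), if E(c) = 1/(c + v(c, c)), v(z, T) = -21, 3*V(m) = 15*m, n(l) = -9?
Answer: -270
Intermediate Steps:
V(m) = 5*m (V(m) = (15*m)/3 = 5*m)
E(c) = 1/(-21 + c) (E(c) = 1/(c - 21) = 1/(-21 + c))
V(n(-2))/E(27) = (5*(-9))/(1/(-21 + 27)) = -45/(1/6) = -45/⅙ = -45*6 = -270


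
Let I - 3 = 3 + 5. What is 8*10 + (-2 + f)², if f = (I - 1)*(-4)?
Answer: 1844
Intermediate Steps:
I = 11 (I = 3 + (3 + 5) = 3 + 8 = 11)
f = -40 (f = (11 - 1)*(-4) = 10*(-4) = -40)
8*10 + (-2 + f)² = 8*10 + (-2 - 40)² = 80 + (-42)² = 80 + 1764 = 1844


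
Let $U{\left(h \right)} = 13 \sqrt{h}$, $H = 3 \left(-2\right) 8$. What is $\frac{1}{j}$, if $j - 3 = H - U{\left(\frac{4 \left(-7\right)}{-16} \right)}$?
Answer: $- \frac{180}{6917} + \frac{26 \sqrt{7}}{6917} \approx -0.016078$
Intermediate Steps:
$H = -48$ ($H = \left(-6\right) 8 = -48$)
$j = -45 - \frac{13 \sqrt{7}}{2}$ ($j = 3 - \left(48 + 13 \sqrt{\frac{4 \left(-7\right)}{-16}}\right) = 3 - \left(48 + 13 \sqrt{\left(-28\right) \left(- \frac{1}{16}\right)}\right) = 3 - \left(48 + 13 \sqrt{\frac{7}{4}}\right) = 3 - \left(48 + 13 \frac{\sqrt{7}}{2}\right) = 3 - \left(48 + \frac{13 \sqrt{7}}{2}\right) = -45 - \frac{13 \sqrt{7}}{2} \approx -62.197$)
$\frac{1}{j} = \frac{1}{-45 - \frac{13 \sqrt{7}}{2}}$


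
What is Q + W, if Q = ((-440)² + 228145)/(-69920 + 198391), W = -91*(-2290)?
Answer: 26772493435/128471 ≈ 2.0839e+5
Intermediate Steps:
W = 208390
Q = 421745/128471 (Q = (193600 + 228145)/128471 = 421745*(1/128471) = 421745/128471 ≈ 3.2828)
Q + W = 421745/128471 + 208390 = 26772493435/128471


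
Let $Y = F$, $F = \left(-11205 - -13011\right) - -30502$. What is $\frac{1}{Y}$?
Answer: $\frac{1}{32308} \approx 3.0952 \cdot 10^{-5}$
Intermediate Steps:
$F = 32308$ ($F = \left(-11205 + 13011\right) + 30502 = 1806 + 30502 = 32308$)
$Y = 32308$
$\frac{1}{Y} = \frac{1}{32308}$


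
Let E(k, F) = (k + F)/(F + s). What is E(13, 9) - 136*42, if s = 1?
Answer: -28549/5 ≈ -5709.8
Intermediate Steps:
E(k, F) = (F + k)/(1 + F) (E(k, F) = (k + F)/(F + 1) = (F + k)/(1 + F))
E(13, 9) - 136*42 = (9 + 13)/(1 + 9) - 136*42 = 22/10 - 5712 = (1/10)*22 - 5712 = 11/5 - 5712 = -28549/5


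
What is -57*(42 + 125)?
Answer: -9519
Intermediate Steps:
-57*(42 + 125) = -57*167 = -9519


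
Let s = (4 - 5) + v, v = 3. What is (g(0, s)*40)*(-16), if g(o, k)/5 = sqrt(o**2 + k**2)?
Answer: -6400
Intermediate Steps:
s = 2 (s = (4 - 5) + 3 = -1 + 3 = 2)
g(o, k) = 5*sqrt(k**2 + o**2) (g(o, k) = 5*sqrt(o**2 + k**2) = 5*sqrt(k**2 + o**2))
(g(0, s)*40)*(-16) = ((5*sqrt(2**2 + 0**2))*40)*(-16) = ((5*sqrt(4 + 0))*40)*(-16) = ((5*sqrt(4))*40)*(-16) = ((5*2)*40)*(-16) = (10*40)*(-16) = 400*(-16) = -6400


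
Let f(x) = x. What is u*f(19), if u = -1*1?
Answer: -19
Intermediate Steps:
u = -1
u*f(19) = -1*19 = -19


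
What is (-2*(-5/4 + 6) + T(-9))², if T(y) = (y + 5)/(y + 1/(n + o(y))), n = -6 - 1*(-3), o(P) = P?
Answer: 3900625/47524 ≈ 82.077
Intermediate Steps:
n = -3 (n = -6 + 3 = -3)
T(y) = (5 + y)/(y + 1/(-3 + y)) (T(y) = (y + 5)/(y + 1/(-3 + y)) = (5 + y)/(y + 1/(-3 + y)))
(-2*(-5/4 + 6) + T(-9))² = (-2*(-5/4 + 6) + (-15 + (-9)² + 2*(-9))/(1 + (-9)² - 3*(-9)))² = (-2*(-5*¼ + 6) + (-15 + 81 - 18)/(1 + 81 + 27))² = (-2*(-5/4 + 6) + 48/109)² = (-2*19/4 + (1/109)*48)² = (-19/2 + 48/109)² = (-1975/218)² = 3900625/47524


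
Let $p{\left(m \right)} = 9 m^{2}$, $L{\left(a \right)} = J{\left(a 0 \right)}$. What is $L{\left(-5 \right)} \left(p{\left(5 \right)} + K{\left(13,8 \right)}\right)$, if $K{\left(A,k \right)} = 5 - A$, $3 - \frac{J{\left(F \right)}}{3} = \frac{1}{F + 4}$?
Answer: $\frac{7161}{4} \approx 1790.3$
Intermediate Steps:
$J{\left(F \right)} = 9 - \frac{3}{4 + F}$ ($J{\left(F \right)} = 9 - \frac{3}{F + 4} = 9 - \frac{3}{4 + F}$)
$L{\left(a \right)} = \frac{33}{4}$ ($L{\left(a \right)} = \frac{3 \left(11 + 3 a 0\right)}{4 + a 0} = \frac{3 \left(11 + 3 \cdot 0\right)}{4 + 0} = \frac{3 \left(11 + 0\right)}{4} = 3 \cdot \frac{1}{4} \cdot 11 = \frac{33}{4}$)
$L{\left(-5 \right)} \left(p{\left(5 \right)} + K{\left(13,8 \right)}\right) = \frac{33 \left(9 \cdot 5^{2} + \left(5 - 13\right)\right)}{4} = \frac{33 \left(9 \cdot 25 + \left(5 - 13\right)\right)}{4} = \frac{33 \left(225 - 8\right)}{4} = \frac{33}{4} \cdot 217 = \frac{7161}{4}$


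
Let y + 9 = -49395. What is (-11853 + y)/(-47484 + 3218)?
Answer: 61257/44266 ≈ 1.3838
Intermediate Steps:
y = -49404 (y = -9 - 49395 = -49404)
(-11853 + y)/(-47484 + 3218) = (-11853 - 49404)/(-47484 + 3218) = -61257/(-44266) = -61257*(-1/44266) = 61257/44266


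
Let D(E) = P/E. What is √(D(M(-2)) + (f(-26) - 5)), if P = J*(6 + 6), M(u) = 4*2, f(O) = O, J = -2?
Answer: I*√34 ≈ 5.8309*I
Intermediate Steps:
M(u) = 8
P = -24 (P = -2*(6 + 6) = -2*12 = -24)
D(E) = -24/E
√(D(M(-2)) + (f(-26) - 5)) = √(-24/8 + (-26 - 5)) = √(-24*⅛ - 31) = √(-3 - 31) = √(-34) = I*√34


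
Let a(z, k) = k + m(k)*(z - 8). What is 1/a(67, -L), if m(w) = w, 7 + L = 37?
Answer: -1/1800 ≈ -0.00055556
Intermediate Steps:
L = 30 (L = -7 + 37 = 30)
a(z, k) = k + k*(-8 + z) (a(z, k) = k + k*(z - 8) = k + k*(-8 + z))
1/a(67, -L) = 1/((-1*30)*(-7 + 67)) = 1/(-30*60) = 1/(-1800) = -1/1800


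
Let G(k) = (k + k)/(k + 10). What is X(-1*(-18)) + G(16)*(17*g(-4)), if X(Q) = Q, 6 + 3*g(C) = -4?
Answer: -2018/39 ≈ -51.744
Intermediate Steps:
g(C) = -10/3 (g(C) = -2 + (⅓)*(-4) = -2 - 4/3 = -10/3)
G(k) = 2*k/(10 + k) (G(k) = (2*k)/(10 + k) = 2*k/(10 + k))
X(-1*(-18)) + G(16)*(17*g(-4)) = -1*(-18) + (2*16/(10 + 16))*(17*(-10/3)) = 18 + (2*16/26)*(-170/3) = 18 + (2*16*(1/26))*(-170/3) = 18 + (16/13)*(-170/3) = 18 - 2720/39 = -2018/39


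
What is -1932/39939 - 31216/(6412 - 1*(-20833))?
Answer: -433124388/362712685 ≈ -1.1941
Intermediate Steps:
-1932/39939 - 31216/(6412 - 1*(-20833)) = -1932*1/39939 - 31216/(6412 + 20833) = -644/13313 - 31216/27245 = -433124388/362712685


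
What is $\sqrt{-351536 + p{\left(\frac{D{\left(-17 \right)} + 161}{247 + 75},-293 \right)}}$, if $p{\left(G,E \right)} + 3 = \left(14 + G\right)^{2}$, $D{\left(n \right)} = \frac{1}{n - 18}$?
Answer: $\frac{i \sqrt{11155820929426}}{5635} \approx 592.73 i$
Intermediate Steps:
$D{\left(n \right)} = \frac{1}{-18 + n}$
$p{\left(G,E \right)} = -3 + \left(14 + G\right)^{2}$
$\sqrt{-351536 + p{\left(\frac{D{\left(-17 \right)} + 161}{247 + 75},-293 \right)}} = \sqrt{-351536 - \left(3 - \left(14 + \frac{\frac{1}{-18 - 17} + 161}{247 + 75}\right)^{2}\right)} = \sqrt{-351536 - \left(3 - \left(14 + \frac{\frac{1}{-35} + 161}{322}\right)^{2}\right)} = \sqrt{-351536 - \left(3 - \left(14 + \left(- \frac{1}{35} + 161\right) \frac{1}{322}\right)^{2}\right)} = \sqrt{-351536 - \left(3 - \left(14 + \frac{5634}{35} \cdot \frac{1}{322}\right)^{2}\right)} = \sqrt{-351536 - \left(3 - \left(14 + \frac{2817}{5635}\right)^{2}\right)} = \sqrt{-351536 - \left(3 - \left(\frac{81707}{5635}\right)^{2}\right)} = \sqrt{-351536 + \left(-3 + \frac{6676033849}{31753225}\right)} = \sqrt{-351536 + \frac{6580774174}{31753225}} = \sqrt{- \frac{11155820929426}{31753225}} = \frac{i \sqrt{11155820929426}}{5635}$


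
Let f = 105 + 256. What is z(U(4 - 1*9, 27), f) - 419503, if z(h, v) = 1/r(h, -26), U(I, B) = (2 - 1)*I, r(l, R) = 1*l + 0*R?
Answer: -2097516/5 ≈ -4.1950e+5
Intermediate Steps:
r(l, R) = l (r(l, R) = l + 0 = l)
f = 361
U(I, B) = I (U(I, B) = 1*I = I)
z(h, v) = 1/h
z(U(4 - 1*9, 27), f) - 419503 = 1/(4 - 1*9) - 419503 = 1/(4 - 9) - 419503 = 1/(-5) - 419503 = -⅕ - 419503 = -2097516/5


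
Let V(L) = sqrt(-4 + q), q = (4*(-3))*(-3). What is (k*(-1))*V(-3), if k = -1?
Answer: 4*sqrt(2) ≈ 5.6569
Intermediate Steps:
q = 36 (q = -12*(-3) = 36)
V(L) = 4*sqrt(2) (V(L) = sqrt(-4 + 36) = sqrt(32) = 4*sqrt(2))
(k*(-1))*V(-3) = (-1*(-1))*(4*sqrt(2)) = 1*(4*sqrt(2)) = 4*sqrt(2)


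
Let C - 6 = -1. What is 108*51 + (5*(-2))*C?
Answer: 5458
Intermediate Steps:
C = 5 (C = 6 - 1 = 5)
108*51 + (5*(-2))*C = 108*51 + (5*(-2))*5 = 5508 - 10*5 = 5508 - 50 = 5458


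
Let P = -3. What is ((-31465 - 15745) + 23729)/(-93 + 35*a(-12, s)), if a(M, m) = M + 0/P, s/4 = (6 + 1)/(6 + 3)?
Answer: 2609/57 ≈ 45.772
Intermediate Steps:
s = 28/9 (s = 4*((6 + 1)/(6 + 3)) = 4*(7/9) = 28/9 ≈ 3.1111)
a(M, m) = M (a(M, m) = M + 0/(-3) = M + 0*(-⅓) = M + 0 = M)
((-31465 - 15745) + 23729)/(-93 + 35*a(-12, s)) = ((-31465 - 15745) + 23729)/(-93 + 35*(-12)) = (-47210 + 23729)/(-93 - 420) = -23481/(-513) = -23481*(-1/513) = 2609/57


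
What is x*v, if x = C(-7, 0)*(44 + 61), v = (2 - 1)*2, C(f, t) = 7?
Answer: 1470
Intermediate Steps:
v = 2 (v = 1*2 = 2)
x = 735 (x = 7*(44 + 61) = 7*105 = 735)
x*v = 735*2 = 1470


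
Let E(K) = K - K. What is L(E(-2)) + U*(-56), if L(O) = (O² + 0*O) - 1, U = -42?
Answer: 2351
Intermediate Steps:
E(K) = 0
L(O) = -1 + O² (L(O) = (O² + 0) - 1 = O² - 1 = -1 + O²)
L(E(-2)) + U*(-56) = (-1 + 0²) - 42*(-56) = (-1 + 0) + 2352 = -1 + 2352 = 2351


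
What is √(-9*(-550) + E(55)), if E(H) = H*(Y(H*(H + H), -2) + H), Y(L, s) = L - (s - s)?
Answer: 5*√13629 ≈ 583.72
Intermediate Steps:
Y(L, s) = L (Y(L, s) = L - 1*0 = L + 0 = L)
E(H) = H*(H + 2*H²) (E(H) = H*(H*(H + H) + H) = H*(H*(2*H) + H) = H*(2*H² + H) = H*(H + 2*H²))
√(-9*(-550) + E(55)) = √(-9*(-550) + 55²*(1 + 2*55)) = √(4950 + 3025*(1 + 110)) = √(4950 + 3025*111) = √(4950 + 335775) = √340725 = 5*√13629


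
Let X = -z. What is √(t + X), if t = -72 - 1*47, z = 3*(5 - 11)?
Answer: I*√101 ≈ 10.05*I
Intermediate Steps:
z = -18 (z = 3*(-6) = -18)
t = -119 (t = -72 - 47 = -119)
X = 18 (X = -1*(-18) = 18)
√(t + X) = √(-119 + 18) = √(-101) = I*√101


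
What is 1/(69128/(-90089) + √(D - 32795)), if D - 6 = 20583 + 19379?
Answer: 6227672392/58211489596949 + 24348083763*√797/58211489596949 ≈ 0.011915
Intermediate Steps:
D = 39968 (D = 6 + (20583 + 19379) = 6 + 39962 = 39968)
1/(69128/(-90089) + √(D - 32795)) = 1/(69128/(-90089) + √(39968 - 32795)) = 1/(69128*(-1/90089) + √7173) = 1/(-69128/90089 + 3*√797)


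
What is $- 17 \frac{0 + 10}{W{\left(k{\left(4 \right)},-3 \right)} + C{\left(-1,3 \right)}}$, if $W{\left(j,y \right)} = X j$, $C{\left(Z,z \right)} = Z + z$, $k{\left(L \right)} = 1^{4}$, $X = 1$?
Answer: $- \frac{170}{3} \approx -56.667$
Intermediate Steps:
$k{\left(L \right)} = 1$
$W{\left(j,y \right)} = j$ ($W{\left(j,y \right)} = 1 j = j$)
$- 17 \frac{0 + 10}{W{\left(k{\left(4 \right)},-3 \right)} + C{\left(-1,3 \right)}} = - 17 \frac{0 + 10}{1 + \left(-1 + 3\right)} = - 17 \frac{10}{1 + 2} = - 17 \cdot \frac{10}{3} = - 17 \cdot 10 \cdot \frac{1}{3} = \left(-17\right) \frac{10}{3} = - \frac{170}{3}$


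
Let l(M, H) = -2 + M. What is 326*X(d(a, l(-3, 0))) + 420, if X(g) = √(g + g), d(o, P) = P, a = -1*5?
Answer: 420 + 326*I*√10 ≈ 420.0 + 1030.9*I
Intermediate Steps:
a = -5
X(g) = √2*√g (X(g) = √(2*g) = √2*√g)
326*X(d(a, l(-3, 0))) + 420 = 326*(√2*√(-2 - 3)) + 420 = 326*(√2*√(-5)) + 420 = 326*(√2*(I*√5)) + 420 = 326*(I*√10) + 420 = 326*I*√10 + 420 = 420 + 326*I*√10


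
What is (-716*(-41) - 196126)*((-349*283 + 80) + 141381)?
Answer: -7120078380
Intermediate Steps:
(-716*(-41) - 196126)*((-349*283 + 80) + 141381) = (29356 - 196126)*((-98767 + 80) + 141381) = -166770*(-98687 + 141381) = -166770*42694 = -7120078380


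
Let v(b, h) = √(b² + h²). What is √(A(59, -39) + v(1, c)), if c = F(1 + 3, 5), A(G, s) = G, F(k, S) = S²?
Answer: √(59 + √626) ≈ 9.1662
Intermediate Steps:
c = 25 (c = 5² = 25)
√(A(59, -39) + v(1, c)) = √(59 + √(1² + 25²)) = √(59 + √(1 + 625)) = √(59 + √626)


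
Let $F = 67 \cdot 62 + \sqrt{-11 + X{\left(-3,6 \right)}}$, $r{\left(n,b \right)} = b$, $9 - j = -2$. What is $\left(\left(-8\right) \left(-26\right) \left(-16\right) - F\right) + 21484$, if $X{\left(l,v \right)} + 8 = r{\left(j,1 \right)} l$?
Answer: $14002 - i \sqrt{22} \approx 14002.0 - 4.6904 i$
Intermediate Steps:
$j = 11$ ($j = 9 - -2 = 9 + 2 = 11$)
$X{\left(l,v \right)} = -8 + l$ ($X{\left(l,v \right)} = -8 + 1 l = -8 + l$)
$F = 4154 + i \sqrt{22}$ ($F = 67 \cdot 62 + \sqrt{-11 - 11} = 4154 + \sqrt{-11 - 11} = 4154 + \sqrt{-22} = 4154 + i \sqrt{22} \approx 4154.0 + 4.6904 i$)
$\left(\left(-8\right) \left(-26\right) \left(-16\right) - F\right) + 21484 = \left(\left(-8\right) \left(-26\right) \left(-16\right) - \left(4154 + i \sqrt{22}\right)\right) + 21484 = \left(208 \left(-16\right) - \left(4154 + i \sqrt{22}\right)\right) + 21484 = \left(-3328 - \left(4154 + i \sqrt{22}\right)\right) + 21484 = \left(-7482 - i \sqrt{22}\right) + 21484 = 14002 - i \sqrt{22}$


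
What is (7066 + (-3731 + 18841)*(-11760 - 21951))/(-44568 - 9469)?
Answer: 509366144/54037 ≈ 9426.3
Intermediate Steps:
(7066 + (-3731 + 18841)*(-11760 - 21951))/(-44568 - 9469) = (7066 + 15110*(-33711))/(-54037) = (7066 - 509373210)*(-1/54037) = -509366144*(-1/54037) = 509366144/54037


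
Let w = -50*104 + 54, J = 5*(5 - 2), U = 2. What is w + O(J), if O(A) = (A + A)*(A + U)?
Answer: -4636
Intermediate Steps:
J = 15 (J = 5*3 = 15)
O(A) = 2*A*(2 + A) (O(A) = (A + A)*(A + 2) = (2*A)*(2 + A) = 2*A*(2 + A))
w = -5146 (w = -5200 + 54 = -5146)
w + O(J) = -5146 + 2*15*(2 + 15) = -5146 + 2*15*17 = -5146 + 510 = -4636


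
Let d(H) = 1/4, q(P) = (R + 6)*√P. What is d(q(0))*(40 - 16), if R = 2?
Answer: 6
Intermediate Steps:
q(P) = 8*√P (q(P) = (2 + 6)*√P = 8*√P)
d(H) = ¼
d(q(0))*(40 - 16) = (40 - 16)/4 = (¼)*24 = 6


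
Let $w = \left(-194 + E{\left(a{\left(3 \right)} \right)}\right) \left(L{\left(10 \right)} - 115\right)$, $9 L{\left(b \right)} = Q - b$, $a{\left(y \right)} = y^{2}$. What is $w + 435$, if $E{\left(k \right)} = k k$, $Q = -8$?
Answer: $13656$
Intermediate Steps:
$L{\left(b \right)} = - \frac{8}{9} - \frac{b}{9}$ ($L{\left(b \right)} = \frac{-8 - b}{9} = - \frac{8}{9} - \frac{b}{9}$)
$E{\left(k \right)} = k^{2}$
$w = 13221$ ($w = \left(-194 + \left(3^{2}\right)^{2}\right) \left(\left(- \frac{8}{9} - \frac{10}{9}\right) - 115\right) = \left(-194 + 9^{2}\right) \left(\left(- \frac{8}{9} - \frac{10}{9}\right) - 115\right) = \left(-194 + 81\right) \left(-2 - 115\right) = \left(-113\right) \left(-117\right) = 13221$)
$w + 435 = 13221 + 435 = 13656$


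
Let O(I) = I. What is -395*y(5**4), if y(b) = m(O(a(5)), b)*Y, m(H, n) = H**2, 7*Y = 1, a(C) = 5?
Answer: -9875/7 ≈ -1410.7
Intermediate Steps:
Y = 1/7 (Y = (1/7)*1 = 1/7 ≈ 0.14286)
y(b) = 25/7 (y(b) = 5**2*(1/7) = 25*(1/7) = 25/7)
-395*y(5**4) = -395*25/7 = -9875/7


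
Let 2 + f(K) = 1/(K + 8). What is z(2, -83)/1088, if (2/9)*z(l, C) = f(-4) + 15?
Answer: 477/8704 ≈ 0.054802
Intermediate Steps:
f(K) = -2 + 1/(8 + K) (f(K) = -2 + 1/(K + 8) = -2 + 1/(8 + K))
z(l, C) = 477/8 (z(l, C) = 9*((-15 - 2*(-4))/(8 - 4) + 15)/2 = 9*((-15 + 8)/4 + 15)/2 = 9*((¼)*(-7) + 15)/2 = 9*(-7/4 + 15)/2 = (9/2)*(53/4) = 477/8)
z(2, -83)/1088 = (477/8)/1088 = (477/8)*(1/1088) = 477/8704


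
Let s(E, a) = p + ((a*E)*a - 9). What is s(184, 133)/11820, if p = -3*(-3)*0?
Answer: 3254767/11820 ≈ 275.36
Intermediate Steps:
p = 0 (p = 9*0 = 0)
s(E, a) = -9 + E*a² (s(E, a) = 0 + ((a*E)*a - 9) = 0 + ((E*a)*a - 9) = 0 + (E*a² - 9) = 0 + (-9 + E*a²) = -9 + E*a²)
s(184, 133)/11820 = (-9 + 184*133²)/11820 = (-9 + 184*17689)*(1/11820) = (-9 + 3254776)*(1/11820) = 3254767*(1/11820) = 3254767/11820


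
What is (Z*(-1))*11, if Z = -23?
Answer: 253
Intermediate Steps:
(Z*(-1))*11 = -23*(-1)*11 = 23*11 = 253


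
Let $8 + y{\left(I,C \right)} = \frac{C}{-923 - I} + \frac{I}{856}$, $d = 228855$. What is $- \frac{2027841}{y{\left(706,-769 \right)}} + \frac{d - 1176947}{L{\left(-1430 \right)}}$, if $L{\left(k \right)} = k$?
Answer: $\frac{1013107548474022}{3341571805} \approx 3.0318 \cdot 10^{5}$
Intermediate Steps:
$y{\left(I,C \right)} = -8 + \frac{I}{856} + \frac{C}{-923 - I}$ ($y{\left(I,C \right)} = -8 + \left(\frac{C}{-923 - I} + \frac{I}{856}\right) = -8 + \left(\frac{I}{856} + \frac{C}{-923 - I}\right) = -8 + \frac{I}{856} + \frac{C}{-923 - I}$)
$- \frac{2027841}{y{\left(706,-769 \right)}} + \frac{d - 1176947}{L{\left(-1430 \right)}} = - \frac{2027841}{\frac{1}{856} \frac{1}{923 + 706} \left(-6320704 + 706^{2} - 4183050 - -658264\right)} + \frac{228855 - 1176947}{-1430} = - \frac{2027841}{\frac{1}{856} \cdot \frac{1}{1629} \left(-6320704 + 498436 - 4183050 + 658264\right)} + \left(228855 - 1176947\right) \left(- \frac{1}{1430}\right) = - \frac{2027841}{\frac{1}{856} \cdot \frac{1}{1629} \left(-9347054\right)} - - \frac{474046}{715} = - \frac{2027841}{- \frac{4673527}{697212}} + \frac{474046}{715} = \left(-2027841\right) \left(- \frac{697212}{4673527}\right) + \frac{474046}{715} = \frac{1413835079292}{4673527} + \frac{474046}{715} = \frac{1013107548474022}{3341571805}$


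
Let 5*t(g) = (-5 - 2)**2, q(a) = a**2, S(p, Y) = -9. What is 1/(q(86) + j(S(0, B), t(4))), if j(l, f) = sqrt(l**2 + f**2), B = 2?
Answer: 92450/683757987 - 5*sqrt(4426)/1367515974 ≈ 0.00013497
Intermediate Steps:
t(g) = 49/5 (t(g) = (-5 - 2)**2/5 = (1/5)*(-7)**2 = (1/5)*49 = 49/5)
j(l, f) = sqrt(f**2 + l**2)
1/(q(86) + j(S(0, B), t(4))) = 1/(86**2 + sqrt((49/5)**2 + (-9)**2)) = 1/(7396 + sqrt(2401/25 + 81)) = 1/(7396 + sqrt(4426/25)) = 1/(7396 + sqrt(4426)/5)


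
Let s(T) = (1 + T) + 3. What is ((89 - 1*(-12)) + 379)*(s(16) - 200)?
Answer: -86400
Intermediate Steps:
s(T) = 4 + T
((89 - 1*(-12)) + 379)*(s(16) - 200) = ((89 - 1*(-12)) + 379)*((4 + 16) - 200) = ((89 + 12) + 379)*(20 - 200) = (101 + 379)*(-180) = 480*(-180) = -86400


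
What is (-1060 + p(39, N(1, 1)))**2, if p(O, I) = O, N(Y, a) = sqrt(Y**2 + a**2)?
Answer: 1042441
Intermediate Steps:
(-1060 + p(39, N(1, 1)))**2 = (-1060 + 39)**2 = (-1021)**2 = 1042441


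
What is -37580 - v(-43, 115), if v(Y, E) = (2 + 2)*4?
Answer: -37596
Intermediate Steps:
v(Y, E) = 16 (v(Y, E) = 4*4 = 16)
-37580 - v(-43, 115) = -37580 - 1*16 = -37580 - 16 = -37596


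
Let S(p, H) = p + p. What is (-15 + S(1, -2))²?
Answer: 169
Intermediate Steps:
S(p, H) = 2*p
(-15 + S(1, -2))² = (-15 + 2*1)² = (-15 + 2)² = (-13)² = 169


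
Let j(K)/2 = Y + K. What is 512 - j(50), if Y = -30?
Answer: 472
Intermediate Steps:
j(K) = -60 + 2*K (j(K) = 2*(-30 + K) = -60 + 2*K)
512 - j(50) = 512 - (-60 + 2*50) = 512 - (-60 + 100) = 512 - 1*40 = 512 - 40 = 472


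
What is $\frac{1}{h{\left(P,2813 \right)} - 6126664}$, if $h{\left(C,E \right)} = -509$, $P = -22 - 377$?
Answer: $- \frac{1}{6127173} \approx -1.6321 \cdot 10^{-7}$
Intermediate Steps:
$P = -399$ ($P = -22 - 377 = -399$)
$\frac{1}{h{\left(P,2813 \right)} - 6126664} = \frac{1}{-509 - 6126664} = \frac{1}{-6127173} = - \frac{1}{6127173}$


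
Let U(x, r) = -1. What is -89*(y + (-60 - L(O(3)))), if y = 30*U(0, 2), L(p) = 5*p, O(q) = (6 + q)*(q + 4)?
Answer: 36045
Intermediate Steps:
O(q) = (4 + q)*(6 + q) (O(q) = (6 + q)*(4 + q) = (4 + q)*(6 + q))
y = -30 (y = 30*(-1) = -30)
-89*(y + (-60 - L(O(3)))) = -89*(-30 + (-60 - 5*(24 + 3² + 10*3))) = -89*(-30 + (-60 - 5*(24 + 9 + 30))) = -89*(-30 + (-60 - 5*63)) = -89*(-30 + (-60 - 1*315)) = -89*(-30 + (-60 - 315)) = -89*(-30 - 375) = -89*(-405) = 36045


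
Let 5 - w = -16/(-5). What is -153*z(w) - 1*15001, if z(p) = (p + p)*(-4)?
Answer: -63989/5 ≈ -12798.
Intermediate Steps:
w = 9/5 (w = 5 - (-16)/(-5) = 5 - (-16)*(-1)/5 = 5 - 1*16/5 = 5 - 16/5 = 9/5 ≈ 1.8000)
z(p) = -8*p (z(p) = (2*p)*(-4) = -8*p)
-153*z(w) - 1*15001 = -(-1224)*9/5 - 1*15001 = -153*(-72/5) - 15001 = 11016/5 - 15001 = -63989/5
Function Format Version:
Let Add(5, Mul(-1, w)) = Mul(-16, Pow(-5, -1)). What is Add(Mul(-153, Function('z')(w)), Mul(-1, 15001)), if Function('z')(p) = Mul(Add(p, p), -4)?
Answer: Rational(-63989, 5) ≈ -12798.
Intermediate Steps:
w = Rational(9, 5) (w = Add(5, Mul(-1, Mul(-16, Pow(-5, -1)))) = Add(5, Mul(-1, Mul(-16, Rational(-1, 5)))) = Add(5, Mul(-1, Rational(16, 5))) = Add(5, Rational(-16, 5)) = Rational(9, 5) ≈ 1.8000)
Function('z')(p) = Mul(-8, p) (Function('z')(p) = Mul(Mul(2, p), -4) = Mul(-8, p))
Add(Mul(-153, Function('z')(w)), Mul(-1, 15001)) = Add(Mul(-153, Mul(-8, Rational(9, 5))), Mul(-1, 15001)) = Add(Mul(-153, Rational(-72, 5)), -15001) = Add(Rational(11016, 5), -15001) = Rational(-63989, 5)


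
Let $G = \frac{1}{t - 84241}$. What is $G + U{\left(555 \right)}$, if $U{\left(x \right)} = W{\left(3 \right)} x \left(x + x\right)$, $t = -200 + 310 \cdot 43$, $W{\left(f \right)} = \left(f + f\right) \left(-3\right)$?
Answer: $- \frac{788542767901}{71111} \approx -1.1089 \cdot 10^{7}$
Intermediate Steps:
$W{\left(f \right)} = - 6 f$ ($W{\left(f \right)} = 2 f \left(-3\right) = - 6 f$)
$t = 13130$ ($t = -200 + 13330 = 13130$)
$U{\left(x \right)} = - 36 x^{2}$ ($U{\left(x \right)} = \left(-6\right) 3 x \left(x + x\right) = - 18 x 2 x = - 18 \cdot 2 x^{2} = - 36 x^{2}$)
$G = - \frac{1}{71111}$ ($G = \frac{1}{13130 - 84241} = \frac{1}{-71111} = - \frac{1}{71111} \approx -1.4063 \cdot 10^{-5}$)
$G + U{\left(555 \right)} = - \frac{1}{71111} - 36 \cdot 555^{2} = - \frac{1}{71111} - 11088900 = - \frac{788542767901}{71111}$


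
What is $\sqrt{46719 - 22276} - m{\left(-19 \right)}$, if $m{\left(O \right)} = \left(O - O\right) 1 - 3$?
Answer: $3 + \sqrt{24443} \approx 159.34$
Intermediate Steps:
$m{\left(O \right)} = -3$ ($m{\left(O \right)} = 0 \cdot 1 - 3 = 0 - 3 = -3$)
$\sqrt{46719 - 22276} - m{\left(-19 \right)} = \sqrt{46719 - 22276} - -3 = \sqrt{24443} + 3 = 3 + \sqrt{24443}$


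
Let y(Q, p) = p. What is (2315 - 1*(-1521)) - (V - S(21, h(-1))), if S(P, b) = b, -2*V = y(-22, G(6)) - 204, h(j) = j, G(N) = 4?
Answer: 3735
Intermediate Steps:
V = 100 (V = -(4 - 204)/2 = -½*(-200) = 100)
(2315 - 1*(-1521)) - (V - S(21, h(-1))) = (2315 - 1*(-1521)) - (100 - 1*(-1)) = (2315 + 1521) - (100 + 1) = 3836 - 1*101 = 3836 - 101 = 3735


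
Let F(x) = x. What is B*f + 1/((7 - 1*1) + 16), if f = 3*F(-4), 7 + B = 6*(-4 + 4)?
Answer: 1849/22 ≈ 84.045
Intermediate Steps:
B = -7 (B = -7 + 6*(-4 + 4) = -7 + 6*0 = -7 + 0 = -7)
f = -12 (f = 3*(-4) = -12)
B*f + 1/((7 - 1*1) + 16) = -7*(-12) + 1/((7 - 1*1) + 16) = 84 + 1/((7 - 1) + 16) = 84 + 1/(6 + 16) = 84 + 1/22 = 1849/22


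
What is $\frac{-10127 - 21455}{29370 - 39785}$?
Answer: $\frac{31582}{10415} \approx 3.0324$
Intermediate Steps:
$\frac{-10127 - 21455}{29370 - 39785} = - \frac{31582}{-10415} = \left(-31582\right) \left(- \frac{1}{10415}\right) = \frac{31582}{10415}$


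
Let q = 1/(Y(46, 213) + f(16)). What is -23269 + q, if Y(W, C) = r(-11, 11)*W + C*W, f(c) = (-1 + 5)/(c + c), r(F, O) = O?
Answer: -1918133469/82433 ≈ -23269.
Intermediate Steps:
f(c) = 2/c (f(c) = 4/((2*c)) = 4*(1/(2*c)) = 2/c)
Y(W, C) = 11*W + C*W
q = 8/82433 (q = 1/(46*(11 + 213) + 2/16) = 1/(46*224 + 2*(1/16)) = 1/(10304 + 1/8) = 1/(82433/8) = 8/82433 ≈ 9.7048e-5)
-23269 + q = -23269 + 8/82433 = -1918133469/82433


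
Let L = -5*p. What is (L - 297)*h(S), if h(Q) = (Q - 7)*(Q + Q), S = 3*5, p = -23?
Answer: -43680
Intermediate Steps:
S = 15
h(Q) = 2*Q*(-7 + Q) (h(Q) = (-7 + Q)*(2*Q) = 2*Q*(-7 + Q))
L = 115 (L = -5*(-23) = 115)
(L - 297)*h(S) = (115 - 297)*(2*15*(-7 + 15)) = -364*15*8 = -182*240 = -43680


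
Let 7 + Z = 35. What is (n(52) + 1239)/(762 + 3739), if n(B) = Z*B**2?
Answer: 10993/643 ≈ 17.096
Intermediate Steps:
Z = 28 (Z = -7 + 35 = 28)
n(B) = 28*B**2
(n(52) + 1239)/(762 + 3739) = (28*52**2 + 1239)/(762 + 3739) = (28*2704 + 1239)/4501 = (75712 + 1239)*(1/4501) = 76951*(1/4501) = 10993/643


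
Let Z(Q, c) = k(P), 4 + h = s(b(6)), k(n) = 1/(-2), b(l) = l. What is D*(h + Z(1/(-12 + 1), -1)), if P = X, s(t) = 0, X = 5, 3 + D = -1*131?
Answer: 603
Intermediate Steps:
D = -134 (D = -3 - 1*131 = -3 - 131 = -134)
P = 5
k(n) = -½
h = -4 (h = -4 + 0 = -4)
Z(Q, c) = -½
D*(h + Z(1/(-12 + 1), -1)) = -134*(-4 - ½) = -134*(-9/2) = 603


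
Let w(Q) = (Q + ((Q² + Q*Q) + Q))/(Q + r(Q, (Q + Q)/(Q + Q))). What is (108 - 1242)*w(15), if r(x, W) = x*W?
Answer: -18144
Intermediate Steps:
r(x, W) = W*x
w(Q) = (2*Q + 2*Q²)/(2*Q) (w(Q) = (Q + ((Q² + Q*Q) + Q))/(Q + ((Q + Q)/(Q + Q))*Q) = (Q + ((Q² + Q²) + Q))/(Q + ((2*Q)/((2*Q)))*Q) = (Q + (2*Q² + Q))/(Q + ((2*Q)*(1/(2*Q)))*Q) = (Q + (Q + 2*Q²))/(Q + 1*Q) = (2*Q + 2*Q²)/(Q + Q) = (2*Q + 2*Q²)/((2*Q)) = (2*Q + 2*Q²)*(1/(2*Q)) = (2*Q + 2*Q²)/(2*Q))
(108 - 1242)*w(15) = (108 - 1242)*(1 + 15) = -1134*16 = -18144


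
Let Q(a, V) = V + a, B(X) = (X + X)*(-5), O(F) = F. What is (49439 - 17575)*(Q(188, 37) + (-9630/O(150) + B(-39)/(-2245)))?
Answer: 11490349584/2245 ≈ 5.1182e+6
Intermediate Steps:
B(X) = -10*X (B(X) = (2*X)*(-5) = -10*X)
(49439 - 17575)*(Q(188, 37) + (-9630/O(150) + B(-39)/(-2245))) = (49439 - 17575)*((37 + 188) + (-9630/150 - 10*(-39)/(-2245))) = 31864*(225 + (-9630*1/150 + 390*(-1/2245))) = 31864*(225 + (-321/5 - 78/449)) = 31864*(225 - 144519/2245) = 31864*(360606/2245) = 11490349584/2245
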